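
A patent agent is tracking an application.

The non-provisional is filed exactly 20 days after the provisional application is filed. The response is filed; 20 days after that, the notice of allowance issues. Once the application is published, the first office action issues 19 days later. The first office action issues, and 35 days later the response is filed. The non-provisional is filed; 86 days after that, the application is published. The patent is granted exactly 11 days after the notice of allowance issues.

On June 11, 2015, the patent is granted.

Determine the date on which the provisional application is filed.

The patent is granted: Jun 11, 2015.
The notice of allowance issues: Jun 11, 2015 − 11 days = May 31, 2015.
The response is filed: May 31, 2015 − 20 days = May 11, 2015.
The first office action issues: May 11, 2015 − 35 days = Apr 6, 2015.
The application is published: Apr 6, 2015 − 19 days = Mar 18, 2015.
The non-provisional is filed: Mar 18, 2015 − 86 days = Dec 22, 2014.
The provisional application is filed: Dec 22, 2014 − 20 days = Dec 2, 2014.

December 2, 2014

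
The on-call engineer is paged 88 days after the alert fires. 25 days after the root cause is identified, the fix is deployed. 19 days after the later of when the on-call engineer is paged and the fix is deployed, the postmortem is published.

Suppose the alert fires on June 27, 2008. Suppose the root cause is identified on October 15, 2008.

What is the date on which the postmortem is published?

November 28, 2008

The alert fires: Jun 27, 2008.
The on-call engineer is paged: Jun 27, 2008 + 88 days = Sep 23, 2008.
The root cause is identified: Oct 15, 2008.
The fix is deployed: Oct 15, 2008 + 25 days = Nov 9, 2008.
Both prerequisites met — the on-call engineer is paged (Sep 23, 2008), the fix is deployed (Nov 9, 2008); the later is Nov 9, 2008.
The postmortem is published: Nov 9, 2008 + 19 days = Nov 28, 2008.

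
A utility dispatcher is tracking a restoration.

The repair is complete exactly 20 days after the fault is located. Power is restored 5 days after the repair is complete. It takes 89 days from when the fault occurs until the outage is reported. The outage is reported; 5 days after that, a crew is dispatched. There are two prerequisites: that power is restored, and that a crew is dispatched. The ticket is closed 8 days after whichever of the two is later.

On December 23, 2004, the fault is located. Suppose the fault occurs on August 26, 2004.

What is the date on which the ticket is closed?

The fault is located: Dec 23, 2004.
The repair is complete: Dec 23, 2004 + 20 days = Jan 12, 2005.
Power is restored: Jan 12, 2005 + 5 days = Jan 17, 2005.
The fault occurs: Aug 26, 2004.
The outage is reported: Aug 26, 2004 + 89 days = Nov 23, 2004.
A crew is dispatched: Nov 23, 2004 + 5 days = Nov 28, 2004.
Both prerequisites met — power is restored (Jan 17, 2005), a crew is dispatched (Nov 28, 2004); the later is Jan 17, 2005.
The ticket is closed: Jan 17, 2005 + 8 days = Jan 25, 2005.

January 25, 2005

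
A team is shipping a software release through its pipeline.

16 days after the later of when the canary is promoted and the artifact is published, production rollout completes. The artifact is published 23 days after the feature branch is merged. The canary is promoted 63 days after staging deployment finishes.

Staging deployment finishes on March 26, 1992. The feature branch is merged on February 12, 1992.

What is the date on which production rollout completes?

June 13, 1992

Staging deployment finishes: Mar 26, 1992.
The canary is promoted: Mar 26, 1992 + 63 days = May 28, 1992.
The feature branch is merged: Feb 12, 1992.
The artifact is published: Feb 12, 1992 + 23 days = Mar 6, 1992.
Both prerequisites met — the canary is promoted (May 28, 1992), the artifact is published (Mar 6, 1992); the later is May 28, 1992.
Production rollout completes: May 28, 1992 + 16 days = Jun 13, 1992.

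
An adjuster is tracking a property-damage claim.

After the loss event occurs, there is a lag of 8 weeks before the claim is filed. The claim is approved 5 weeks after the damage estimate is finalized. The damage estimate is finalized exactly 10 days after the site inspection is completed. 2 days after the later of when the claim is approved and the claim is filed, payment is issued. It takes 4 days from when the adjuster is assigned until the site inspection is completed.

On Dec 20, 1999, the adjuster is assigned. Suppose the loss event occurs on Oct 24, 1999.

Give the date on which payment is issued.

The adjuster is assigned: Dec 20, 1999.
The site inspection is completed: Dec 20, 1999 + 4 days = Dec 24, 1999.
The damage estimate is finalized: Dec 24, 1999 + 10 days = Jan 3, 2000.
The claim is approved: Jan 3, 2000 + 5 weeks = Feb 7, 2000.
The loss event occurs: Oct 24, 1999.
The claim is filed: Oct 24, 1999 + 8 weeks = Dec 19, 1999.
Both prerequisites met — the claim is approved (Feb 7, 2000), the claim is filed (Dec 19, 1999); the later is Feb 7, 2000.
Payment is issued: Feb 7, 2000 + 2 days = Feb 9, 2000.

Feb 9, 2000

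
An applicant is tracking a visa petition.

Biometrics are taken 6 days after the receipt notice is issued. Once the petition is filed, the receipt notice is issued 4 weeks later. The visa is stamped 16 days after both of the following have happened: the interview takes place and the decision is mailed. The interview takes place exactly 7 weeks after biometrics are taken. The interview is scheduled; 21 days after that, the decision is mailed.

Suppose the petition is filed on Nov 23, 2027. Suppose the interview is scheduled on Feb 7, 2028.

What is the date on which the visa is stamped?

The petition is filed: Nov 23, 2027.
The receipt notice is issued: Nov 23, 2027 + 4 weeks = Dec 21, 2027.
Biometrics are taken: Dec 21, 2027 + 6 days = Dec 27, 2027.
The interview takes place: Dec 27, 2027 + 7 weeks = Feb 14, 2028.
The interview is scheduled: Feb 7, 2028.
The decision is mailed: Feb 7, 2028 + 21 days = Feb 28, 2028.
Both prerequisites met — the interview takes place (Feb 14, 2028), the decision is mailed (Feb 28, 2028); the later is Feb 28, 2028.
The visa is stamped: Feb 28, 2028 + 16 days = Mar 15, 2028.

Mar 15, 2028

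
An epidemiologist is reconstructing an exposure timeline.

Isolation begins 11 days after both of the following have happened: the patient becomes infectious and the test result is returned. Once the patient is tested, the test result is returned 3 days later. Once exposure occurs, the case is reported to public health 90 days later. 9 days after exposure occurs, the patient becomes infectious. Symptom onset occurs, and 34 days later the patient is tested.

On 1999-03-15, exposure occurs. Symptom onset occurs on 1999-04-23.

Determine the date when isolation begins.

Exposure occurs: Mar 15, 1999.
The patient becomes infectious: Mar 15, 1999 + 9 days = Mar 24, 1999.
Symptom onset occurs: Apr 23, 1999.
The patient is tested: Apr 23, 1999 + 34 days = May 27, 1999.
The test result is returned: May 27, 1999 + 3 days = May 30, 1999.
Both prerequisites met — the patient becomes infectious (Mar 24, 1999), the test result is returned (May 30, 1999); the later is May 30, 1999.
Isolation begins: May 30, 1999 + 11 days = Jun 10, 1999.

1999-06-10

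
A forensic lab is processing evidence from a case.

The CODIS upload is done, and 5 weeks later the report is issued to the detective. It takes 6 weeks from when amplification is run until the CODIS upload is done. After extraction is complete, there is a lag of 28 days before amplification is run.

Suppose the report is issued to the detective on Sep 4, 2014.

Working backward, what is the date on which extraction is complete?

May 22, 2014

The report is issued to the detective: Sep 4, 2014.
The CODIS upload is done: Sep 4, 2014 − 5 weeks = Jul 31, 2014.
Amplification is run: Jul 31, 2014 − 6 weeks = Jun 19, 2014.
Extraction is complete: Jun 19, 2014 − 28 days = May 22, 2014.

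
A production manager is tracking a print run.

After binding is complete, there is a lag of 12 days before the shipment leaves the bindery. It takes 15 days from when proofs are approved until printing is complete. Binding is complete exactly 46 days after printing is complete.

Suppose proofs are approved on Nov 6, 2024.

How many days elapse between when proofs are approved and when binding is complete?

61 days

Causal path: proofs are approved → printing is complete → binding is complete.
Total delay along the path: 15 + 46 = 61 days.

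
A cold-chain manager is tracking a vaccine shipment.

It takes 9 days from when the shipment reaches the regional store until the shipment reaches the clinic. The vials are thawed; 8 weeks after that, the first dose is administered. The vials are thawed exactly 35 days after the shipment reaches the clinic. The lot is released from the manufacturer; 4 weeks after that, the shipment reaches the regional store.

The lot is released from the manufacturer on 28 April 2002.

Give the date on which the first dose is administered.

The lot is released from the manufacturer: Apr 28, 2002.
The shipment reaches the regional store: Apr 28, 2002 + 4 weeks = May 26, 2002.
The shipment reaches the clinic: May 26, 2002 + 9 days = Jun 4, 2002.
The vials are thawed: Jun 4, 2002 + 35 days = Jul 9, 2002.
The first dose is administered: Jul 9, 2002 + 8 weeks = Sep 3, 2002.

3 September 2002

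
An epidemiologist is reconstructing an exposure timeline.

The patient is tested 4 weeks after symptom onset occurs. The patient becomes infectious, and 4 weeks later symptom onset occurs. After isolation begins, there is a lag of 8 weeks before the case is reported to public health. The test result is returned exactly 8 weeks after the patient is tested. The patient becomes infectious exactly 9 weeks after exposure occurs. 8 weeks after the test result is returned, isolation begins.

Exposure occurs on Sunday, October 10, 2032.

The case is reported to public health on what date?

Sunday, July 24, 2033

Exposure occurs: Oct 10, 2032.
The patient becomes infectious: Oct 10, 2032 + 9 weeks = Dec 12, 2032.
Symptom onset occurs: Dec 12, 2032 + 4 weeks = Jan 9, 2033.
The patient is tested: Jan 9, 2033 + 4 weeks = Feb 6, 2033.
The test result is returned: Feb 6, 2033 + 8 weeks = Apr 3, 2033.
Isolation begins: Apr 3, 2033 + 8 weeks = May 29, 2033.
The case is reported to public health: May 29, 2033 + 8 weeks = Jul 24, 2033.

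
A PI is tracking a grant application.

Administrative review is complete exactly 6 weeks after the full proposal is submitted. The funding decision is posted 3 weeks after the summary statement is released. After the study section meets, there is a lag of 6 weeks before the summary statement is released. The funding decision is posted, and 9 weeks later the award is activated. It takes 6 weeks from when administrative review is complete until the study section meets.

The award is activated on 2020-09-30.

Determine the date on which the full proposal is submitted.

The award is activated: Sep 30, 2020.
The funding decision is posted: Sep 30, 2020 − 9 weeks = Jul 29, 2020.
The summary statement is released: Jul 29, 2020 − 3 weeks = Jul 8, 2020.
The study section meets: Jul 8, 2020 − 6 weeks = May 27, 2020.
Administrative review is complete: May 27, 2020 − 6 weeks = Apr 15, 2020.
The full proposal is submitted: Apr 15, 2020 − 6 weeks = Mar 4, 2020.

2020-03-04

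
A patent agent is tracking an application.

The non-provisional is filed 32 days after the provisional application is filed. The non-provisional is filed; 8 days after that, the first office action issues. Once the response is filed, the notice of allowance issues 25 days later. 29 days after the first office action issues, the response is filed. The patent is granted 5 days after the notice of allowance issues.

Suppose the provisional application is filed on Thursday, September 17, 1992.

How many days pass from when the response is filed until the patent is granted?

Causal path: the response is filed → the notice of allowance issues → the patent is granted.
Total delay along the path: 25 + 5 = 30 days.

30 days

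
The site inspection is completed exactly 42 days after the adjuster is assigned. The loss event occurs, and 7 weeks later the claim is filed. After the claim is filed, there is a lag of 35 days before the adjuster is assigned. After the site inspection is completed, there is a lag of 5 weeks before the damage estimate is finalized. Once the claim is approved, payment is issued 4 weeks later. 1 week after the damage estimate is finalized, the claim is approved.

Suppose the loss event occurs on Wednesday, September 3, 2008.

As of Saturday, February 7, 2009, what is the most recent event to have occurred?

The site inspection is completed

The loss event occurs: Sep 3, 2008.
The claim is filed: Sep 3, 2008 + 7 weeks = Oct 22, 2008.
The adjuster is assigned: Oct 22, 2008 + 35 days = Nov 26, 2008.
The site inspection is completed: Nov 26, 2008 + 42 days = Jan 7, 2009.
The damage estimate is finalized: Jan 7, 2009 + 5 weeks = Feb 11, 2009.
The claim is approved: Feb 11, 2009 + 1 week = Feb 18, 2009.
Payment is issued: Feb 18, 2009 + 4 weeks = Mar 18, 2009.
Feb 7, 2009 falls between when the site inspection is completed (Jan 7, 2009) and when the damage estimate is finalized (Feb 11, 2009).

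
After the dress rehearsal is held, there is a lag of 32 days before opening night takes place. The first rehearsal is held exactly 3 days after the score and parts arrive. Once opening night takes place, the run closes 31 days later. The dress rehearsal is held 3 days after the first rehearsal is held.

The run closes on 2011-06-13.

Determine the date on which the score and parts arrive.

2011-04-05

The run closes: Jun 13, 2011.
Opening night takes place: Jun 13, 2011 − 31 days = May 13, 2011.
The dress rehearsal is held: May 13, 2011 − 32 days = Apr 11, 2011.
The first rehearsal is held: Apr 11, 2011 − 3 days = Apr 8, 2011.
The score and parts arrive: Apr 8, 2011 − 3 days = Apr 5, 2011.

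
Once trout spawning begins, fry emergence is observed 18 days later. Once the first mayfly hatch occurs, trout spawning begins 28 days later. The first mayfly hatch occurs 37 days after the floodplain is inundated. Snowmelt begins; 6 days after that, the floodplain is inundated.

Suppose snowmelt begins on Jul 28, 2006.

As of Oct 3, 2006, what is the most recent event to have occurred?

Snowmelt begins: Jul 28, 2006.
The floodplain is inundated: Jul 28, 2006 + 6 days = Aug 3, 2006.
The first mayfly hatch occurs: Aug 3, 2006 + 37 days = Sep 9, 2006.
Trout spawning begins: Sep 9, 2006 + 28 days = Oct 7, 2006.
Fry emergence is observed: Oct 7, 2006 + 18 days = Oct 25, 2006.
Oct 3, 2006 falls between when the first mayfly hatch occurs (Sep 9, 2006) and when trout spawning begins (Oct 7, 2006).

The first mayfly hatch occurs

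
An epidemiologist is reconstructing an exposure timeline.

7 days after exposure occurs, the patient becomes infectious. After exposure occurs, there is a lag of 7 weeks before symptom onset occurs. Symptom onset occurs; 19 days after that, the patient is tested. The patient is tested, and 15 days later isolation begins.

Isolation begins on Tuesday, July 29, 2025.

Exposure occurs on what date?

Wednesday, May 7, 2025

Isolation begins: Jul 29, 2025.
The patient is tested: Jul 29, 2025 − 15 days = Jul 14, 2025.
Symptom onset occurs: Jul 14, 2025 − 19 days = Jun 25, 2025.
Exposure occurs: Jun 25, 2025 − 7 weeks = May 7, 2025.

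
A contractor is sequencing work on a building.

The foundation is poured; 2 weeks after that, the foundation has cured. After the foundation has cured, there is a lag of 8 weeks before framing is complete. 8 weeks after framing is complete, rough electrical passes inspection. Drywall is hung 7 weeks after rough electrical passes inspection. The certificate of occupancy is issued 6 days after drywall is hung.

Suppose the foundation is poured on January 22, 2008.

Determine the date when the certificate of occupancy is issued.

The foundation is poured: Jan 22, 2008.
The foundation has cured: Jan 22, 2008 + 2 weeks = Feb 5, 2008.
Framing is complete: Feb 5, 2008 + 8 weeks = Apr 1, 2008.
Rough electrical passes inspection: Apr 1, 2008 + 8 weeks = May 27, 2008.
Drywall is hung: May 27, 2008 + 7 weeks = Jul 15, 2008.
The certificate of occupancy is issued: Jul 15, 2008 + 6 days = Jul 21, 2008.

July 21, 2008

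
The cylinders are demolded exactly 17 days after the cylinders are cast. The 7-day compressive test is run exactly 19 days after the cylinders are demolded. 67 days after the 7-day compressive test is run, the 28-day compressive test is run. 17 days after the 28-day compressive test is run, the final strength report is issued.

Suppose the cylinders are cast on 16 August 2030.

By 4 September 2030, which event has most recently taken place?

The cylinders are demolded

The cylinders are cast: Aug 16, 2030.
The cylinders are demolded: Aug 16, 2030 + 17 days = Sep 2, 2030.
The 7-day compressive test is run: Sep 2, 2030 + 19 days = Sep 21, 2030.
The 28-day compressive test is run: Sep 21, 2030 + 67 days = Nov 27, 2030.
The final strength report is issued: Nov 27, 2030 + 17 days = Dec 14, 2030.
Sep 4, 2030 falls between when the cylinders are demolded (Sep 2, 2030) and when the 7-day compressive test is run (Sep 21, 2030).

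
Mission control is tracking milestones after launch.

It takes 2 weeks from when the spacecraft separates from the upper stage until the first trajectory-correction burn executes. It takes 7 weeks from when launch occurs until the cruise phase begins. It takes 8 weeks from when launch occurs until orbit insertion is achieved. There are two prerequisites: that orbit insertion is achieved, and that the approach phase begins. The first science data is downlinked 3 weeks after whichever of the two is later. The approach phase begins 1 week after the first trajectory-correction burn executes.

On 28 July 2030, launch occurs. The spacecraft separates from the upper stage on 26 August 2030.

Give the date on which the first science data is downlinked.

Launch occurs: Jul 28, 2030.
Orbit insertion is achieved: Jul 28, 2030 + 8 weeks = Sep 22, 2030.
The spacecraft separates from the upper stage: Aug 26, 2030.
The first trajectory-correction burn executes: Aug 26, 2030 + 2 weeks = Sep 9, 2030.
The approach phase begins: Sep 9, 2030 + 1 week = Sep 16, 2030.
Both prerequisites met — orbit insertion is achieved (Sep 22, 2030), the approach phase begins (Sep 16, 2030); the later is Sep 22, 2030.
The first science data is downlinked: Sep 22, 2030 + 3 weeks = Oct 13, 2030.

13 October 2030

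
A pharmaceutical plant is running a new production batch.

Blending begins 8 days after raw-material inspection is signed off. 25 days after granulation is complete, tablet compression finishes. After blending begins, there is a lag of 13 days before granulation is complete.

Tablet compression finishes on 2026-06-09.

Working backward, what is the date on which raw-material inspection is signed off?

2026-04-24

Tablet compression finishes: Jun 9, 2026.
Granulation is complete: Jun 9, 2026 − 25 days = May 15, 2026.
Blending begins: May 15, 2026 − 13 days = May 2, 2026.
Raw-material inspection is signed off: May 2, 2026 − 8 days = Apr 24, 2026.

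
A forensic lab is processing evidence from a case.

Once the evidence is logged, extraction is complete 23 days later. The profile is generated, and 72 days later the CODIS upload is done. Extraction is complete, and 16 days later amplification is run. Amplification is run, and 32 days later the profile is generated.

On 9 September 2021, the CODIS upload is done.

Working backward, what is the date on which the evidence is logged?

The CODIS upload is done: Sep 9, 2021.
The profile is generated: Sep 9, 2021 − 72 days = Jun 29, 2021.
Amplification is run: Jun 29, 2021 − 32 days = May 28, 2021.
Extraction is complete: May 28, 2021 − 16 days = May 12, 2021.
The evidence is logged: May 12, 2021 − 23 days = Apr 19, 2021.

19 April 2021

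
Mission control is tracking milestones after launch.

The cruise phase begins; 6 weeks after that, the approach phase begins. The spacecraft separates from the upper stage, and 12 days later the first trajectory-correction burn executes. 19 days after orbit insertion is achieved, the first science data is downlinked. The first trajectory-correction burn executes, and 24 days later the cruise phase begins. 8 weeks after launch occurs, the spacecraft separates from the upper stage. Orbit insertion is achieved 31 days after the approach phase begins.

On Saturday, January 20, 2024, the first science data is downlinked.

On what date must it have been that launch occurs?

The first science data is downlinked: Jan 20, 2024.
Orbit insertion is achieved: Jan 20, 2024 − 19 days = Jan 1, 2024.
The approach phase begins: Jan 1, 2024 − 31 days = Dec 1, 2023.
The cruise phase begins: Dec 1, 2023 − 6 weeks = Oct 20, 2023.
The first trajectory-correction burn executes: Oct 20, 2023 − 24 days = Sep 26, 2023.
The spacecraft separates from the upper stage: Sep 26, 2023 − 12 days = Sep 14, 2023.
Launch occurs: Sep 14, 2023 − 8 weeks = Jul 20, 2023.

Thursday, July 20, 2023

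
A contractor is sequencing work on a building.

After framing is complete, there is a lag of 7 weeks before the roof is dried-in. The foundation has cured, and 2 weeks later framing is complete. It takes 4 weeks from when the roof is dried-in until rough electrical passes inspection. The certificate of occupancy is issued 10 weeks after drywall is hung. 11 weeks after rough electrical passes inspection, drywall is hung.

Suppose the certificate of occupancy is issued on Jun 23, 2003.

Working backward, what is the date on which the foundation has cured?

Oct 28, 2002

The certificate of occupancy is issued: Jun 23, 2003.
Drywall is hung: Jun 23, 2003 − 10 weeks = Apr 14, 2003.
Rough electrical passes inspection: Apr 14, 2003 − 11 weeks = Jan 27, 2003.
The roof is dried-in: Jan 27, 2003 − 4 weeks = Dec 30, 2002.
Framing is complete: Dec 30, 2002 − 7 weeks = Nov 11, 2002.
The foundation has cured: Nov 11, 2002 − 2 weeks = Oct 28, 2002.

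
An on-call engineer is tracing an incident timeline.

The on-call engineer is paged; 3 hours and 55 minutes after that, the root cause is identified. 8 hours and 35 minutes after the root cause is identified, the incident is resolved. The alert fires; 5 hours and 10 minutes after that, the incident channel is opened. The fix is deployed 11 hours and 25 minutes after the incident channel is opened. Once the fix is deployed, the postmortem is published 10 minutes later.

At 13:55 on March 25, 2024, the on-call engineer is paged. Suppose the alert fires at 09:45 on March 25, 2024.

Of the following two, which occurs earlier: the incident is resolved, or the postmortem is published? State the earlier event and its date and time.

The on-call engineer is paged: 13:55 Mar 25, 2024.
The root cause is identified: 13:55 Mar 25, 2024 + 3h55m = 17:50 Mar 25, 2024.
The incident is resolved: 17:50 Mar 25, 2024 + 8h35m = 02:25 Mar 26, 2024.
The alert fires: 09:45 Mar 25, 2024.
The incident channel is opened: 09:45 Mar 25, 2024 + 5h10m = 14:55 Mar 25, 2024.
The fix is deployed: 14:55 Mar 25, 2024 + 11h25m = 02:20 Mar 26, 2024.
The postmortem is published: 02:20 Mar 26, 2024 + 10m = 02:30 Mar 26, 2024.
Comparing: the incident is resolved at 02:25 Mar 26, 2024 vs the postmortem is published at 02:30 Mar 26, 2024. Earlier: the incident is resolved.

The incident is resolved — 02:25 on March 26, 2024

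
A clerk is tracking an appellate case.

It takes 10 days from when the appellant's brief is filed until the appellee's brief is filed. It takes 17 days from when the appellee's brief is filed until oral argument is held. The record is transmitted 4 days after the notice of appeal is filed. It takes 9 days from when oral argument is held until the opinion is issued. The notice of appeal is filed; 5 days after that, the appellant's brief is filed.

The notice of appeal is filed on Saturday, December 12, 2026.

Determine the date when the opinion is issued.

Friday, January 22, 2027

The notice of appeal is filed: Dec 12, 2026.
The appellant's brief is filed: Dec 12, 2026 + 5 days = Dec 17, 2026.
The appellee's brief is filed: Dec 17, 2026 + 10 days = Dec 27, 2026.
Oral argument is held: Dec 27, 2026 + 17 days = Jan 13, 2027.
The opinion is issued: Jan 13, 2027 + 9 days = Jan 22, 2027.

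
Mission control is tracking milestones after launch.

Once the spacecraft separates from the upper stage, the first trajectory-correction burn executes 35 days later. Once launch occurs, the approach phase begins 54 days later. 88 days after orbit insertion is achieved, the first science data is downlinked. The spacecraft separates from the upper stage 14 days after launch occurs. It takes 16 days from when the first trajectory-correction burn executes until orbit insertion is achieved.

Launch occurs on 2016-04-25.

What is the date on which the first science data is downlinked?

Launch occurs: Apr 25, 2016.
The spacecraft separates from the upper stage: Apr 25, 2016 + 14 days = May 9, 2016.
The first trajectory-correction burn executes: May 9, 2016 + 35 days = Jun 13, 2016.
Orbit insertion is achieved: Jun 13, 2016 + 16 days = Jun 29, 2016.
The first science data is downlinked: Jun 29, 2016 + 88 days = Sep 25, 2016.

2016-09-25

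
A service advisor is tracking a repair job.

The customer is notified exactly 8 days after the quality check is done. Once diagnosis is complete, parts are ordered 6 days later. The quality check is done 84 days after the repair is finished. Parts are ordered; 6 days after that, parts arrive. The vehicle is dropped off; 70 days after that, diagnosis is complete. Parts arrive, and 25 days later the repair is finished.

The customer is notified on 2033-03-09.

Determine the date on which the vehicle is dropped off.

2032-08-22

The customer is notified: Mar 9, 2033.
The quality check is done: Mar 9, 2033 − 8 days = Mar 1, 2033.
The repair is finished: Mar 1, 2033 − 84 days = Dec 7, 2032.
Parts arrive: Dec 7, 2032 − 25 days = Nov 12, 2032.
Parts are ordered: Nov 12, 2032 − 6 days = Nov 6, 2032.
Diagnosis is complete: Nov 6, 2032 − 6 days = Oct 31, 2032.
The vehicle is dropped off: Oct 31, 2032 − 70 days = Aug 22, 2032.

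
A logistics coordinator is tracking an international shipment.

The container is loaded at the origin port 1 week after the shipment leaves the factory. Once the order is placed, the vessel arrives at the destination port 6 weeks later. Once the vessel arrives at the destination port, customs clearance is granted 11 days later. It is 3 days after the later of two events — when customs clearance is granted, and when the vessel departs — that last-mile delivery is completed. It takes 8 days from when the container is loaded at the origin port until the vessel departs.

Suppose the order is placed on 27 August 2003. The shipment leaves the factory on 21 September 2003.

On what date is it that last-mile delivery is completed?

22 October 2003

The order is placed: Aug 27, 2003.
The vessel arrives at the destination port: Aug 27, 2003 + 6 weeks = Oct 8, 2003.
Customs clearance is granted: Oct 8, 2003 + 11 days = Oct 19, 2003.
The shipment leaves the factory: Sep 21, 2003.
The container is loaded at the origin port: Sep 21, 2003 + 1 week = Sep 28, 2003.
The vessel departs: Sep 28, 2003 + 8 days = Oct 6, 2003.
Both prerequisites met — customs clearance is granted (Oct 19, 2003), the vessel departs (Oct 6, 2003); the later is Oct 19, 2003.
Last-mile delivery is completed: Oct 19, 2003 + 3 days = Oct 22, 2003.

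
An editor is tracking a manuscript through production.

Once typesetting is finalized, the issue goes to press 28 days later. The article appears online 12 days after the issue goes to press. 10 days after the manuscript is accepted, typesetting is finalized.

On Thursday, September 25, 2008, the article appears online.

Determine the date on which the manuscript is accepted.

The article appears online: Sep 25, 2008.
The issue goes to press: Sep 25, 2008 − 12 days = Sep 13, 2008.
Typesetting is finalized: Sep 13, 2008 − 28 days = Aug 16, 2008.
The manuscript is accepted: Aug 16, 2008 − 10 days = Aug 6, 2008.

Wednesday, August 6, 2008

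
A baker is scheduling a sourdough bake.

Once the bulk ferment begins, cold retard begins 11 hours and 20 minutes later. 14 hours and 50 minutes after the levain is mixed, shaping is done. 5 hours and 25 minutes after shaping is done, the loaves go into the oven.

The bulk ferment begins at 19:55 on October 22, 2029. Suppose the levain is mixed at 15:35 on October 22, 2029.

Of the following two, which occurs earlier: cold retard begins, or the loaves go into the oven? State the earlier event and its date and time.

The bulk ferment begins: 19:55 Oct 22, 2029.
Cold retard begins: 19:55 Oct 22, 2029 + 11h20m = 07:15 Oct 23, 2029.
The levain is mixed: 15:35 Oct 22, 2029.
Shaping is done: 15:35 Oct 22, 2029 + 14h50m = 06:25 Oct 23, 2029.
The loaves go into the oven: 06:25 Oct 23, 2029 + 5h25m = 11:50 Oct 23, 2029.
Comparing: cold retard begins at 07:15 Oct 23, 2029 vs the loaves go into the oven at 11:50 Oct 23, 2029. Earlier: cold retard begins.

Cold retard begins — 07:15 on October 23, 2029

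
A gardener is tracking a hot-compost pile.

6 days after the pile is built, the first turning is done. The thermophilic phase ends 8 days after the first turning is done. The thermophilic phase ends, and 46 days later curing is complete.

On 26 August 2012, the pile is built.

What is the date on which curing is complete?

The pile is built: Aug 26, 2012.
The first turning is done: Aug 26, 2012 + 6 days = Sep 1, 2012.
The thermophilic phase ends: Sep 1, 2012 + 8 days = Sep 9, 2012.
Curing is complete: Sep 9, 2012 + 46 days = Oct 25, 2012.

25 October 2012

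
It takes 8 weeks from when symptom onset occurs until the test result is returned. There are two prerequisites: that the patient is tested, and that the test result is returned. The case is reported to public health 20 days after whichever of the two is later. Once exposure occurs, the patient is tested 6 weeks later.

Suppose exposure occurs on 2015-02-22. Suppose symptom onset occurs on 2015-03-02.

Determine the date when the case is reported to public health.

Exposure occurs: Feb 22, 2015.
The patient is tested: Feb 22, 2015 + 6 weeks = Apr 5, 2015.
Symptom onset occurs: Mar 2, 2015.
The test result is returned: Mar 2, 2015 + 8 weeks = Apr 27, 2015.
Both prerequisites met — the patient is tested (Apr 5, 2015), the test result is returned (Apr 27, 2015); the later is Apr 27, 2015.
The case is reported to public health: Apr 27, 2015 + 20 days = May 17, 2015.

2015-05-17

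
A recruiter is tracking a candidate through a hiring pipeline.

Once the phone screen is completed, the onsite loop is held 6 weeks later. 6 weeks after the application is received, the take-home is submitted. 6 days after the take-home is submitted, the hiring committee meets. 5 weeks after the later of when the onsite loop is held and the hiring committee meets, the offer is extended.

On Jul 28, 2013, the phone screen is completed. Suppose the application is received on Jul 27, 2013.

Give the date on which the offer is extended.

The phone screen is completed: Jul 28, 2013.
The onsite loop is held: Jul 28, 2013 + 6 weeks = Sep 8, 2013.
The application is received: Jul 27, 2013.
The take-home is submitted: Jul 27, 2013 + 6 weeks = Sep 7, 2013.
The hiring committee meets: Sep 7, 2013 + 6 days = Sep 13, 2013.
Both prerequisites met — the onsite loop is held (Sep 8, 2013), the hiring committee meets (Sep 13, 2013); the later is Sep 13, 2013.
The offer is extended: Sep 13, 2013 + 5 weeks = Oct 18, 2013.

Oct 18, 2013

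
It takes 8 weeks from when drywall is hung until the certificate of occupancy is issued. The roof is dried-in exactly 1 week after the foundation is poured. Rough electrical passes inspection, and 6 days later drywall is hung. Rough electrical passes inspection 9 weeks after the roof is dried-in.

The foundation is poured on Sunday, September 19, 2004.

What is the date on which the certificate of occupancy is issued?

The foundation is poured: Sep 19, 2004.
The roof is dried-in: Sep 19, 2004 + 1 week = Sep 26, 2004.
Rough electrical passes inspection: Sep 26, 2004 + 9 weeks = Nov 28, 2004.
Drywall is hung: Nov 28, 2004 + 6 days = Dec 4, 2004.
The certificate of occupancy is issued: Dec 4, 2004 + 8 weeks = Jan 29, 2005.

Saturday, January 29, 2005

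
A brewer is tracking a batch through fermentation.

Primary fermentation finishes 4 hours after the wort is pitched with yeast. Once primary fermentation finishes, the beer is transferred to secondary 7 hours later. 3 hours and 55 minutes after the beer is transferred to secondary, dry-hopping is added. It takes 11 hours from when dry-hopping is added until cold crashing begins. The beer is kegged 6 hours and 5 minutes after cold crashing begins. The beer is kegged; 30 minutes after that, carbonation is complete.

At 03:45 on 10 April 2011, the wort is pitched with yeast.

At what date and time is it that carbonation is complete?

The wort is pitched with yeast: 03:45 Apr 10, 2011.
Primary fermentation finishes: 03:45 Apr 10, 2011 + 4h = 07:45 Apr 10, 2011.
The beer is transferred to secondary: 07:45 Apr 10, 2011 + 7h = 14:45 Apr 10, 2011.
Dry-hopping is added: 14:45 Apr 10, 2011 + 3h55m = 18:40 Apr 10, 2011.
Cold crashing begins: 18:40 Apr 10, 2011 + 11h = 05:40 Apr 11, 2011.
The beer is kegged: 05:40 Apr 11, 2011 + 6h05m = 11:45 Apr 11, 2011.
Carbonation is complete: 11:45 Apr 11, 2011 + 30m = 12:15 Apr 11, 2011.

12:15 on 11 April 2011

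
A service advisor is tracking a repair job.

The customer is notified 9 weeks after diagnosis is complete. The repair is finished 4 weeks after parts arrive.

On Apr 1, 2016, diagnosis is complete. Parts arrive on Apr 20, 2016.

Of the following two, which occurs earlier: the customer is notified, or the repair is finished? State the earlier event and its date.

The repair is finished — May 18, 2016

Diagnosis is complete: Apr 1, 2016.
The customer is notified: Apr 1, 2016 + 9 weeks = Jun 3, 2016.
Parts arrive: Apr 20, 2016.
The repair is finished: Apr 20, 2016 + 4 weeks = May 18, 2016.
Comparing: the customer is notified on Jun 3, 2016 vs the repair is finished on May 18, 2016. Earlier: the repair is finished.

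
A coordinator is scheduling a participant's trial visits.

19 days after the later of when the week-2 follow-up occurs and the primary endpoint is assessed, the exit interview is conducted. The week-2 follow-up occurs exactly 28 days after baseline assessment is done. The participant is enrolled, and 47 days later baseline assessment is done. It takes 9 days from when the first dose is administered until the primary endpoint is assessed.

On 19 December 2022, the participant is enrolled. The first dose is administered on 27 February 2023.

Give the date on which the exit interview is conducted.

27 March 2023

The participant is enrolled: Dec 19, 2022.
Baseline assessment is done: Dec 19, 2022 + 47 days = Feb 4, 2023.
The week-2 follow-up occurs: Feb 4, 2023 + 28 days = Mar 4, 2023.
The first dose is administered: Feb 27, 2023.
The primary endpoint is assessed: Feb 27, 2023 + 9 days = Mar 8, 2023.
Both prerequisites met — the week-2 follow-up occurs (Mar 4, 2023), the primary endpoint is assessed (Mar 8, 2023); the later is Mar 8, 2023.
The exit interview is conducted: Mar 8, 2023 + 19 days = Mar 27, 2023.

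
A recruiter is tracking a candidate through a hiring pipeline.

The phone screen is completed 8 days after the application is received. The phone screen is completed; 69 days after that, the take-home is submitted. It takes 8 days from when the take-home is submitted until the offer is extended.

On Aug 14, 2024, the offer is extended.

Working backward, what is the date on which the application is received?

May 21, 2024

The offer is extended: Aug 14, 2024.
The take-home is submitted: Aug 14, 2024 − 8 days = Aug 6, 2024.
The phone screen is completed: Aug 6, 2024 − 69 days = May 29, 2024.
The application is received: May 29, 2024 − 8 days = May 21, 2024.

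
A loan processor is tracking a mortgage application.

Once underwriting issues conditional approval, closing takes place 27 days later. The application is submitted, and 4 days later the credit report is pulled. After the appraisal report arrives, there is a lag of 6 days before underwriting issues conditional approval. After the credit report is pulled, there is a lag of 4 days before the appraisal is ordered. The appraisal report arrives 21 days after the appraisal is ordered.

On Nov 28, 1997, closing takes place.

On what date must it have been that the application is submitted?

Closing takes place: Nov 28, 1997.
Underwriting issues conditional approval: Nov 28, 1997 − 27 days = Nov 1, 1997.
The appraisal report arrives: Nov 1, 1997 − 6 days = Oct 26, 1997.
The appraisal is ordered: Oct 26, 1997 − 21 days = Oct 5, 1997.
The credit report is pulled: Oct 5, 1997 − 4 days = Oct 1, 1997.
The application is submitted: Oct 1, 1997 − 4 days = Sep 27, 1997.

Sep 27, 1997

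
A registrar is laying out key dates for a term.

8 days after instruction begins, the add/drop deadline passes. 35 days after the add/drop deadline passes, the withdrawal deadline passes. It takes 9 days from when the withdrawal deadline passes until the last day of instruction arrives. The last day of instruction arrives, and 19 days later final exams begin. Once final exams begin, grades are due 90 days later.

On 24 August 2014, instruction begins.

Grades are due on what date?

Instruction begins: Aug 24, 2014.
The add/drop deadline passes: Aug 24, 2014 + 8 days = Sep 1, 2014.
The withdrawal deadline passes: Sep 1, 2014 + 35 days = Oct 6, 2014.
The last day of instruction arrives: Oct 6, 2014 + 9 days = Oct 15, 2014.
Final exams begin: Oct 15, 2014 + 19 days = Nov 3, 2014.
Grades are due: Nov 3, 2014 + 90 days = Feb 1, 2015.

1 February 2015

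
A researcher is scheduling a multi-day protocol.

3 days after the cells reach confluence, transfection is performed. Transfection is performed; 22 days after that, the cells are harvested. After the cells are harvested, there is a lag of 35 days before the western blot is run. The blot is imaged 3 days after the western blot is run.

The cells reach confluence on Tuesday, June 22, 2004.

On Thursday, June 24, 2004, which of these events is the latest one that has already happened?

The cells reach confluence: Jun 22, 2004.
Transfection is performed: Jun 22, 2004 + 3 days = Jun 25, 2004.
The cells are harvested: Jun 25, 2004 + 22 days = Jul 17, 2004.
The western blot is run: Jul 17, 2004 + 35 days = Aug 21, 2004.
The blot is imaged: Aug 21, 2004 + 3 days = Aug 24, 2004.
Jun 24, 2004 falls between when the cells reach confluence (Jun 22, 2004) and when transfection is performed (Jun 25, 2004).

The cells reach confluence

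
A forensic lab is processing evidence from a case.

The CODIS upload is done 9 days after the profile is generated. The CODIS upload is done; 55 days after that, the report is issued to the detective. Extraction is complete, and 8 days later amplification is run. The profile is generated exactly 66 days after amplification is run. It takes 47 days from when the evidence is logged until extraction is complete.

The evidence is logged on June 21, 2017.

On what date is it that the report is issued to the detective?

The evidence is logged: Jun 21, 2017.
Extraction is complete: Jun 21, 2017 + 47 days = Aug 7, 2017.
Amplification is run: Aug 7, 2017 + 8 days = Aug 15, 2017.
The profile is generated: Aug 15, 2017 + 66 days = Oct 20, 2017.
The CODIS upload is done: Oct 20, 2017 + 9 days = Oct 29, 2017.
The report is issued to the detective: Oct 29, 2017 + 55 days = Dec 23, 2017.

December 23, 2017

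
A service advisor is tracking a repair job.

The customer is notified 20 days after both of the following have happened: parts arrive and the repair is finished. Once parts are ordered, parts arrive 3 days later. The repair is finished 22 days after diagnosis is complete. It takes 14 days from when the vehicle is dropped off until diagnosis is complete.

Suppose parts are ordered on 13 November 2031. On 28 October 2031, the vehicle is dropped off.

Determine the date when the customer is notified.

23 December 2031

Parts are ordered: Nov 13, 2031.
Parts arrive: Nov 13, 2031 + 3 days = Nov 16, 2031.
The vehicle is dropped off: Oct 28, 2031.
Diagnosis is complete: Oct 28, 2031 + 14 days = Nov 11, 2031.
The repair is finished: Nov 11, 2031 + 22 days = Dec 3, 2031.
Both prerequisites met — parts arrive (Nov 16, 2031), the repair is finished (Dec 3, 2031); the later is Dec 3, 2031.
The customer is notified: Dec 3, 2031 + 20 days = Dec 23, 2031.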